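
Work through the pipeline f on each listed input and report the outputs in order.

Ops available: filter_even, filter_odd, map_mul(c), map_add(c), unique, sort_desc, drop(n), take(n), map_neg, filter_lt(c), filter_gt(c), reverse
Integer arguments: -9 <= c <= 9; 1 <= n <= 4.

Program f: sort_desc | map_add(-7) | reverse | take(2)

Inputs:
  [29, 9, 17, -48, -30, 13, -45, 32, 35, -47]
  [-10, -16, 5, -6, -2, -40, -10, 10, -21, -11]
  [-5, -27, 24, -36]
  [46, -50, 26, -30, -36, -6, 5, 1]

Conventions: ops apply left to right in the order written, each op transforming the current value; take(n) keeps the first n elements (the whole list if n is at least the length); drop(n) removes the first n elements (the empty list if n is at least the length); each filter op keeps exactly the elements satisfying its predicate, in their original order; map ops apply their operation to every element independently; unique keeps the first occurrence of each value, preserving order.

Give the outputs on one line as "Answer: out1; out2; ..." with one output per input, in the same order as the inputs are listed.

[-55, -54]; [-47, -28]; [-43, -34]; [-57, -43]

Execution, op by op:
  [29, 9, 17, -48, -30, 13, -45, 32, 35, -47] -> [35, 32, 29, 17, 13, 9, -30, -45, -47, -48] -> [28, 25, 22, 10, 6, 2, -37, -52, -54, -55] -> [-55, -54, -52, -37, 2, 6, 10, 22, 25, 28] -> [-55, -54]
  [-10, -16, 5, -6, -2, -40, -10, 10, -21, -11] -> [10, 5, -2, -6, -10, -10, -11, -16, -21, -40] -> [3, -2, -9, -13, -17, -17, -18, -23, -28, -47] -> [-47, -28, -23, -18, -17, -17, -13, -9, -2, 3] -> [-47, -28]
  [-5, -27, 24, -36] -> [24, -5, -27, -36] -> [17, -12, -34, -43] -> [-43, -34, -12, 17] -> [-43, -34]
  [46, -50, 26, -30, -36, -6, 5, 1] -> [46, 26, 5, 1, -6, -30, -36, -50] -> [39, 19, -2, -6, -13, -37, -43, -57] -> [-57, -43, -37, -13, -6, -2, 19, 39] -> [-57, -43]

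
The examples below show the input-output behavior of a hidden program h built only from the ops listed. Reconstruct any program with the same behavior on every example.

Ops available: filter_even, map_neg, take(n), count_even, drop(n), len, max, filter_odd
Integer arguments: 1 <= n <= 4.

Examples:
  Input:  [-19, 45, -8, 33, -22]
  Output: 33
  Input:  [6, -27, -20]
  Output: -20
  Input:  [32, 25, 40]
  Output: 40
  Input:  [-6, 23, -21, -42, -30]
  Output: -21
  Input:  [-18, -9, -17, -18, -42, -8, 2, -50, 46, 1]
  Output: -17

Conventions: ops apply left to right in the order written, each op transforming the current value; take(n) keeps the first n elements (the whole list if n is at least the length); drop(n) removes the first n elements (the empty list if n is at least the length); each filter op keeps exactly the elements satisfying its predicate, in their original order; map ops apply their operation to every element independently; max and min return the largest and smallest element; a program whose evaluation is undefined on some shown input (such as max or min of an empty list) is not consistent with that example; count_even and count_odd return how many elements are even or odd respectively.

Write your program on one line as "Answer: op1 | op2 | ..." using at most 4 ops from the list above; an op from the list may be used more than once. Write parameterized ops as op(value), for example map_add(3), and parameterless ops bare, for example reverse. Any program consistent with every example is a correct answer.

take(4) | drop(2) | max

Check, running the answer program on each example:
  [-19, 45, -8, 33, -22] -> [-19, 45, -8, 33] -> [-8, 33] -> 33
  [6, -27, -20] -> [6, -27, -20] -> [-20] -> -20
  [32, 25, 40] -> [32, 25, 40] -> [40] -> 40
  [-6, 23, -21, -42, -30] -> [-6, 23, -21, -42] -> [-21, -42] -> -21
  [-18, -9, -17, -18, -42, -8, 2, -50, 46, 1] -> [-18, -9, -17, -18] -> [-17, -18] -> -17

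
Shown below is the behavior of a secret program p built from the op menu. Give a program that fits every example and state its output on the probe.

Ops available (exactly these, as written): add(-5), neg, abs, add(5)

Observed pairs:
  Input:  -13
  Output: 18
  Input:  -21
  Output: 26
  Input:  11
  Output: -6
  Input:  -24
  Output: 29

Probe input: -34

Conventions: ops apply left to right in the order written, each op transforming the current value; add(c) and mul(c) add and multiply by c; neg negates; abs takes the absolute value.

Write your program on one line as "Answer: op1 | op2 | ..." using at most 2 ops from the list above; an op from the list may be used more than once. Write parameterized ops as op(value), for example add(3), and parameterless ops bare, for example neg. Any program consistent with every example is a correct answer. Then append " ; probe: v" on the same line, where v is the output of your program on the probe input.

neg | add(5) ; probe: 39

Check, running the answer program on each example:
  -13 -> 13 -> 18
  -21 -> 21 -> 26
  11 -> -11 -> -6
  -24 -> 24 -> 29
  probe: -34 -> 34 -> 39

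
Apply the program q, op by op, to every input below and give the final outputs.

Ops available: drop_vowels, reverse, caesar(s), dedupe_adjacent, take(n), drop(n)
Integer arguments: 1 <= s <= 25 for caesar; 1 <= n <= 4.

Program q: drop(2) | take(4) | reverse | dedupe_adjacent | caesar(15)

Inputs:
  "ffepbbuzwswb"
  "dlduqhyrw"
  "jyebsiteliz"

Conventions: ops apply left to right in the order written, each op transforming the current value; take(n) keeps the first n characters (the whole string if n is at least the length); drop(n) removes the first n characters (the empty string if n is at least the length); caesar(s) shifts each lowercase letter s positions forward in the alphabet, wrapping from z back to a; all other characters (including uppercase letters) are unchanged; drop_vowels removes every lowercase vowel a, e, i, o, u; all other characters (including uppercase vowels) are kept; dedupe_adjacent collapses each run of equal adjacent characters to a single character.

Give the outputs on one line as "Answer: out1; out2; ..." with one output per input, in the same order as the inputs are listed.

"qet"; "wfjs"; "xhqt"

Execution, op by op:
  "ffepbbuzwswb" -> "epbbuzwswb" -> "epbb" -> "bbpe" -> "bpe" -> "qet"
  "dlduqhyrw" -> "duqhyrw" -> "duqh" -> "hqud" -> "hqud" -> "wfjs"
  "jyebsiteliz" -> "ebsiteliz" -> "ebsi" -> "isbe" -> "isbe" -> "xhqt"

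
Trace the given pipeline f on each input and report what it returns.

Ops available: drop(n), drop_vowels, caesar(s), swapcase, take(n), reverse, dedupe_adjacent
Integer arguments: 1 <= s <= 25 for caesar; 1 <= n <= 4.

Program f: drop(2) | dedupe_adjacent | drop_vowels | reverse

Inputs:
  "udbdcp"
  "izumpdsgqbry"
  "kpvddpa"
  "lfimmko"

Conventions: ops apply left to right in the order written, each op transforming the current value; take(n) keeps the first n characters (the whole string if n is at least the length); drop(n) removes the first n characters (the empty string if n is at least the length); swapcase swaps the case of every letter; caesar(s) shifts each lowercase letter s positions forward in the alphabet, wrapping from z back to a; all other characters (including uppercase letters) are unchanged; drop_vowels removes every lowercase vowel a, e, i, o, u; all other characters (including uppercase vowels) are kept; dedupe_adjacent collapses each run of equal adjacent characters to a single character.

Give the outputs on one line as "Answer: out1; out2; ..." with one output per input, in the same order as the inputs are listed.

"pcdb"; "yrbqgsdpm"; "pdv"; "km"

Execution, op by op:
  "udbdcp" -> "bdcp" -> "bdcp" -> "bdcp" -> "pcdb"
  "izumpdsgqbry" -> "umpdsgqbry" -> "umpdsgqbry" -> "mpdsgqbry" -> "yrbqgsdpm"
  "kpvddpa" -> "vddpa" -> "vdpa" -> "vdp" -> "pdv"
  "lfimmko" -> "immko" -> "imko" -> "mk" -> "km"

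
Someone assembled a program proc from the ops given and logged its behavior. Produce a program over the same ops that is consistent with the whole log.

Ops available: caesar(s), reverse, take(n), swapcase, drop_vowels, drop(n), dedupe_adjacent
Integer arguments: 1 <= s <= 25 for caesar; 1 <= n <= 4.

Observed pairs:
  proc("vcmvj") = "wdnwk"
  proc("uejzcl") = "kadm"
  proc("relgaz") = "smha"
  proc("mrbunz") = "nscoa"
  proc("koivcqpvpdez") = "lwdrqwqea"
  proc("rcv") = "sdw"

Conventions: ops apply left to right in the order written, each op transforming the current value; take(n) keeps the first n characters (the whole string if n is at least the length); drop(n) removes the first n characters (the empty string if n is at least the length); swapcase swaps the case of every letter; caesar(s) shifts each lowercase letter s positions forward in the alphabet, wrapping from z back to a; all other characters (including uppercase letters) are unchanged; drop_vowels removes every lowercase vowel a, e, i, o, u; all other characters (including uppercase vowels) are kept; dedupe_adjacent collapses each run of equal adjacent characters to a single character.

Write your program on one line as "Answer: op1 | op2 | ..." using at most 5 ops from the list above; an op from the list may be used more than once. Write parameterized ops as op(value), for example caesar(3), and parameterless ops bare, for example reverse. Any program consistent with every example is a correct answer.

drop_vowels | reverse | caesar(1) | reverse

Check, running the answer program on each example:
  "vcmvj" -> "vcmvj" -> "jvmcv" -> "kwndw" -> "wdnwk"
  "uejzcl" -> "jzcl" -> "lczj" -> "mdak" -> "kadm"
  "relgaz" -> "rlgz" -> "zglr" -> "ahms" -> "smha"
  "mrbunz" -> "mrbnz" -> "znbrm" -> "aocsn" -> "nscoa"
  "koivcqpvpdez" -> "kvcqpvpdz" -> "zdpvpqcvk" -> "aeqwqrdwl" -> "lwdrqwqea"
  "rcv" -> "rcv" -> "vcr" -> "wds" -> "sdw"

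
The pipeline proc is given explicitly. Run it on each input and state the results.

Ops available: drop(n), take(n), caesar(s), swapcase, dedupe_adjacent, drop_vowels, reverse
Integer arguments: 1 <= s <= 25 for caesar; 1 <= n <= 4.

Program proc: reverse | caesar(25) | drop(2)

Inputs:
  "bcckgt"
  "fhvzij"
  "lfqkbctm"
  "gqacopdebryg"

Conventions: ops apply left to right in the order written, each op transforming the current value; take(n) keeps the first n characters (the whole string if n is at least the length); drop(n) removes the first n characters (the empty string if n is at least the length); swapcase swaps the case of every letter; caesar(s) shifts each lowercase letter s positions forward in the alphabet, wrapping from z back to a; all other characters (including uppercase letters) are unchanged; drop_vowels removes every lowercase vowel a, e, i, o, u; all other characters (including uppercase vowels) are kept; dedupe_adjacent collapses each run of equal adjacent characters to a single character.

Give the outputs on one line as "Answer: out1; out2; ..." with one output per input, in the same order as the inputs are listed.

"jbba"; "yuge"; "bajpek"; "qadconbzpf"

Execution, op by op:
  "bcckgt" -> "tgkccb" -> "sfjbba" -> "jbba"
  "fhvzij" -> "jizvhf" -> "ihyuge" -> "yuge"
  "lfqkbctm" -> "mtcbkqfl" -> "lsbajpek" -> "bajpek"
  "gqacopdebryg" -> "gyrbedpocaqg" -> "fxqadconbzpf" -> "qadconbzpf"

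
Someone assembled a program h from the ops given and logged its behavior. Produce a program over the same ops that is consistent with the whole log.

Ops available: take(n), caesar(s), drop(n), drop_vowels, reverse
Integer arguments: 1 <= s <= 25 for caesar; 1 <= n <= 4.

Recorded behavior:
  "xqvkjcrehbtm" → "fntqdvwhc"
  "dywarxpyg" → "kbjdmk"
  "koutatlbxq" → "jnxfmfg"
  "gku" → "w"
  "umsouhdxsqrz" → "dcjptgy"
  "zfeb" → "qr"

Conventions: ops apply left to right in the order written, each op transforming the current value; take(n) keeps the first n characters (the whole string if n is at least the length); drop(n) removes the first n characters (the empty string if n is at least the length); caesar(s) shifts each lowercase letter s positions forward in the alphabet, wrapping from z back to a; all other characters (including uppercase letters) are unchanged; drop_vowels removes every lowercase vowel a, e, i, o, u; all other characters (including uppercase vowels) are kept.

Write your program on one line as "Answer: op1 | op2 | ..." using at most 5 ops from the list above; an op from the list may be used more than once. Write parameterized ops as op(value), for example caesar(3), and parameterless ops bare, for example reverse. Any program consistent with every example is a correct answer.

drop(1) | reverse | drop(1) | caesar(12) | drop_vowels

Check, running the answer program on each example:
  "xqvkjcrehbtm" -> "qvkjcrehbtm" -> "mtbhercjkvq" -> "tbhercjkvq" -> "fntqdovwhc" -> "fntqdvwhc"
  "dywarxpyg" -> "ywarxpyg" -> "gypxrawy" -> "ypxrawy" -> "kbjdmik" -> "kbjdmk"
  "koutatlbxq" -> "outatlbxq" -> "qxbltatuo" -> "xbltatuo" -> "jnxfmfga" -> "jnxfmfg"
  "gku" -> "ku" -> "uk" -> "k" -> "w" -> "w"
  "umsouhdxsqrz" -> "msouhdxsqrz" -> "zrqsxdhuosm" -> "rqsxdhuosm" -> "dcejptgaey" -> "dcjptgy"
  "zfeb" -> "feb" -> "bef" -> "ef" -> "qr" -> "qr"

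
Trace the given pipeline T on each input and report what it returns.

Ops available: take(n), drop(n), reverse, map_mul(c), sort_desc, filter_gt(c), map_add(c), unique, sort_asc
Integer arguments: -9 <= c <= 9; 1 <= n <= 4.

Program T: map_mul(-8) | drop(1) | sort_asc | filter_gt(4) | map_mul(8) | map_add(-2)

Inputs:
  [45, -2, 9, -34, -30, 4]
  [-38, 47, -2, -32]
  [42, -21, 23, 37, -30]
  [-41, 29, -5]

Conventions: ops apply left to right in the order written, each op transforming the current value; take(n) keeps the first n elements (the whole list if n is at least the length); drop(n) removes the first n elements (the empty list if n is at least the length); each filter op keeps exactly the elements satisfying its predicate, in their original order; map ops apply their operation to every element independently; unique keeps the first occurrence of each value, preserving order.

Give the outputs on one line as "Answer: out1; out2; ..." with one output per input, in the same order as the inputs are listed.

[126, 1918, 2174]; [126, 2046]; [1342, 1918]; [318]

Execution, op by op:
  [45, -2, 9, -34, -30, 4] -> [-360, 16, -72, 272, 240, -32] -> [16, -72, 272, 240, -32] -> [-72, -32, 16, 240, 272] -> [16, 240, 272] -> [128, 1920, 2176] -> [126, 1918, 2174]
  [-38, 47, -2, -32] -> [304, -376, 16, 256] -> [-376, 16, 256] -> [-376, 16, 256] -> [16, 256] -> [128, 2048] -> [126, 2046]
  [42, -21, 23, 37, -30] -> [-336, 168, -184, -296, 240] -> [168, -184, -296, 240] -> [-296, -184, 168, 240] -> [168, 240] -> [1344, 1920] -> [1342, 1918]
  [-41, 29, -5] -> [328, -232, 40] -> [-232, 40] -> [-232, 40] -> [40] -> [320] -> [318]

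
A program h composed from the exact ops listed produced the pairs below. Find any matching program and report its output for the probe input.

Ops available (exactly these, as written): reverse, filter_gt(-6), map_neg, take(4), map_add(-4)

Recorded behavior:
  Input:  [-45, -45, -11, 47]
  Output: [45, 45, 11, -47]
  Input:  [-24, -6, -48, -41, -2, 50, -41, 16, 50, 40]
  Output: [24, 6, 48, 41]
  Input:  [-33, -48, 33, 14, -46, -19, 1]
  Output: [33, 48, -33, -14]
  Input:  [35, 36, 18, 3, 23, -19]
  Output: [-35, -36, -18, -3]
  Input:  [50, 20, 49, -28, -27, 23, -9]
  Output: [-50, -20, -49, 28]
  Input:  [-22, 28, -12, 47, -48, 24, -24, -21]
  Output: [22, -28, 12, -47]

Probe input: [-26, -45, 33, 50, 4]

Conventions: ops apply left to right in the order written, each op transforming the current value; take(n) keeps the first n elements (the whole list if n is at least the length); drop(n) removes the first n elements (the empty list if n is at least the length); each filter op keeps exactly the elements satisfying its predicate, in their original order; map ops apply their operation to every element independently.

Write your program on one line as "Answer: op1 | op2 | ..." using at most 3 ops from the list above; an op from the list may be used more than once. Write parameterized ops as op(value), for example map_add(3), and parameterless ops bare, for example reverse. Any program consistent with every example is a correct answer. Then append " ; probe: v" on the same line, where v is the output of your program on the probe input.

map_neg | take(4) ; probe: [26, 45, -33, -50]

Check, running the answer program on each example:
  [-45, -45, -11, 47] -> [45, 45, 11, -47] -> [45, 45, 11, -47]
  [-24, -6, -48, -41, -2, 50, -41, 16, 50, 40] -> [24, 6, 48, 41, 2, -50, 41, -16, -50, -40] -> [24, 6, 48, 41]
  [-33, -48, 33, 14, -46, -19, 1] -> [33, 48, -33, -14, 46, 19, -1] -> [33, 48, -33, -14]
  [35, 36, 18, 3, 23, -19] -> [-35, -36, -18, -3, -23, 19] -> [-35, -36, -18, -3]
  [50, 20, 49, -28, -27, 23, -9] -> [-50, -20, -49, 28, 27, -23, 9] -> [-50, -20, -49, 28]
  [-22, 28, -12, 47, -48, 24, -24, -21] -> [22, -28, 12, -47, 48, -24, 24, 21] -> [22, -28, 12, -47]
  probe: [-26, -45, 33, 50, 4] -> [26, 45, -33, -50, -4] -> [26, 45, -33, -50]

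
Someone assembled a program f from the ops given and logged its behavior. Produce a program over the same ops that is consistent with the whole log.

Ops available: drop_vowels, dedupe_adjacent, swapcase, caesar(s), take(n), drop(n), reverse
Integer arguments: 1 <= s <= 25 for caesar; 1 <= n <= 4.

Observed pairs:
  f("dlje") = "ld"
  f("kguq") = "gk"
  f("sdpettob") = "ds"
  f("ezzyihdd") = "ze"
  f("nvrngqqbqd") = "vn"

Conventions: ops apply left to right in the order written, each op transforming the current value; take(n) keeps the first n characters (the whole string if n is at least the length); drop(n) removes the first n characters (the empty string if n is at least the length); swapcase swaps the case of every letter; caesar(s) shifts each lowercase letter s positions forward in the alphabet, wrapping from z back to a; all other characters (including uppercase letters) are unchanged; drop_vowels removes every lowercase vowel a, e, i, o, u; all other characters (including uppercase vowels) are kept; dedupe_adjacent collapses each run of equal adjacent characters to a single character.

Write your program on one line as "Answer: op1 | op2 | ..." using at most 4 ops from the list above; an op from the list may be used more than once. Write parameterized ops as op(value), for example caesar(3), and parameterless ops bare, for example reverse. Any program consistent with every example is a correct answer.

swapcase | take(2) | reverse | swapcase

Check, running the answer program on each example:
  "dlje" -> "DLJE" -> "DL" -> "LD" -> "ld"
  "kguq" -> "KGUQ" -> "KG" -> "GK" -> "gk"
  "sdpettob" -> "SDPETTOB" -> "SD" -> "DS" -> "ds"
  "ezzyihdd" -> "EZZYIHDD" -> "EZ" -> "ZE" -> "ze"
  "nvrngqqbqd" -> "NVRNGQQBQD" -> "NV" -> "VN" -> "vn"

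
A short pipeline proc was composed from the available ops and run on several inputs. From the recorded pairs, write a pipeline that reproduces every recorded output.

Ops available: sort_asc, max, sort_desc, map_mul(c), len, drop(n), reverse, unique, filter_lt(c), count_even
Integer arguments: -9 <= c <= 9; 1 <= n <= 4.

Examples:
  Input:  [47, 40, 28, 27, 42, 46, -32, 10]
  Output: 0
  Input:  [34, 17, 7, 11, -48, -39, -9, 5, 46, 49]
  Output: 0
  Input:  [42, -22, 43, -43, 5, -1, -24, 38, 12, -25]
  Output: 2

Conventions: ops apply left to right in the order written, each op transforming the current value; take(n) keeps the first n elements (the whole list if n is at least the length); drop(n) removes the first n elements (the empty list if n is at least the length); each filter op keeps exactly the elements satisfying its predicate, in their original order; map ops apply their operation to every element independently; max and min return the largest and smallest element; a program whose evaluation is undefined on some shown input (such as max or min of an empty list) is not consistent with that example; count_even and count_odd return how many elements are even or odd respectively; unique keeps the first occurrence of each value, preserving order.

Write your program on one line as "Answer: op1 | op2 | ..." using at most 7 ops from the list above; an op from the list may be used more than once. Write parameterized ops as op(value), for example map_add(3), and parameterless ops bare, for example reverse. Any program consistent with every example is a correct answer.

filter_lt(3) | reverse | sort_asc | drop(2) | reverse | count_even

Check, running the answer program on each example:
  [47, 40, 28, 27, 42, 46, -32, 10] -> [-32] -> [-32] -> [-32] -> [] -> [] -> 0
  [34, 17, 7, 11, -48, -39, -9, 5, 46, 49] -> [-48, -39, -9] -> [-9, -39, -48] -> [-48, -39, -9] -> [-9] -> [-9] -> 0
  [42, -22, 43, -43, 5, -1, -24, 38, 12, -25] -> [-22, -43, -1, -24, -25] -> [-25, -24, -1, -43, -22] -> [-43, -25, -24, -22, -1] -> [-24, -22, -1] -> [-1, -22, -24] -> 2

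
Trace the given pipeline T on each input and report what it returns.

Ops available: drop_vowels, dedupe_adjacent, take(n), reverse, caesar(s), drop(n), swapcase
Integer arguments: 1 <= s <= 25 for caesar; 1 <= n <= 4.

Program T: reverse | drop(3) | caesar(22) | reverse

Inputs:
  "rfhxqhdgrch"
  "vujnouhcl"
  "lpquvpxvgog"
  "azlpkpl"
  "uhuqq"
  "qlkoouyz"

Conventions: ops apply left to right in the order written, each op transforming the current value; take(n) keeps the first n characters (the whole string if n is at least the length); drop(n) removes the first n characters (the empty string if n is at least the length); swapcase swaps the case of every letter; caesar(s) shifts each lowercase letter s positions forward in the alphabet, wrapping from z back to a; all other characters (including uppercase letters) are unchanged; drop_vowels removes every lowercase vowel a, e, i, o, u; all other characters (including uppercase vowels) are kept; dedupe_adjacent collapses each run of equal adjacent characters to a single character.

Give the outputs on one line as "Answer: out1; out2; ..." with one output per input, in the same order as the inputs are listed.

Execution, op by op:
  "rfhxqhdgrch" -> "hcrgdhqxhfr" -> "gdhqxhfr" -> "czdmtdbn" -> "nbdtmdzc"
  "vujnouhcl" -> "lchuonjuv" -> "uonjuv" -> "qkjfqr" -> "rqfjkq"
  "lpquvpxvgog" -> "gogvxpvuqpl" -> "vxpvuqpl" -> "rtlrqmlh" -> "hlmqrltr"
  "azlpkpl" -> "lpkplza" -> "plza" -> "lhvw" -> "wvhl"
  "uhuqq" -> "qquhu" -> "hu" -> "dq" -> "qd"
  "qlkoouyz" -> "zyuooklq" -> "ooklq" -> "kkghm" -> "mhgkk"

"nbdtmdzc"; "rqfjkq"; "hlmqrltr"; "wvhl"; "qd"; "mhgkk"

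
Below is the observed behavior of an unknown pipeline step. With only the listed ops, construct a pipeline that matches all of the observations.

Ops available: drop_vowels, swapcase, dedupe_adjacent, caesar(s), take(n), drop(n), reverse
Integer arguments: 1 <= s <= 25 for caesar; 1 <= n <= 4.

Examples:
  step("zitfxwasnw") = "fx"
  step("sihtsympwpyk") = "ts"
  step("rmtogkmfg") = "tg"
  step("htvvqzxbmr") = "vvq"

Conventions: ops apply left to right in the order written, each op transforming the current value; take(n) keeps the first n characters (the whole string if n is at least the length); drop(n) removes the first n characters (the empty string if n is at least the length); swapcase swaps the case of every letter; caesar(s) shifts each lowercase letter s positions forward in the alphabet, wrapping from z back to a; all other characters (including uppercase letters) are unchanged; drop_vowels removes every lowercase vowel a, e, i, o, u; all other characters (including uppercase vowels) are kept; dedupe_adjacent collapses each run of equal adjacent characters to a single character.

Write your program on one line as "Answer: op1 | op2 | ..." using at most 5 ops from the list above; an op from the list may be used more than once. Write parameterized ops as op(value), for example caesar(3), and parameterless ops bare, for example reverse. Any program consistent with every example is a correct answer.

drop(1) | take(4) | drop_vowels | drop(1)

Check, running the answer program on each example:
  "zitfxwasnw" -> "itfxwasnw" -> "itfx" -> "tfx" -> "fx"
  "sihtsympwpyk" -> "ihtsympwpyk" -> "ihts" -> "hts" -> "ts"
  "rmtogkmfg" -> "mtogkmfg" -> "mtog" -> "mtg" -> "tg"
  "htvvqzxbmr" -> "tvvqzxbmr" -> "tvvq" -> "tvvq" -> "vvq"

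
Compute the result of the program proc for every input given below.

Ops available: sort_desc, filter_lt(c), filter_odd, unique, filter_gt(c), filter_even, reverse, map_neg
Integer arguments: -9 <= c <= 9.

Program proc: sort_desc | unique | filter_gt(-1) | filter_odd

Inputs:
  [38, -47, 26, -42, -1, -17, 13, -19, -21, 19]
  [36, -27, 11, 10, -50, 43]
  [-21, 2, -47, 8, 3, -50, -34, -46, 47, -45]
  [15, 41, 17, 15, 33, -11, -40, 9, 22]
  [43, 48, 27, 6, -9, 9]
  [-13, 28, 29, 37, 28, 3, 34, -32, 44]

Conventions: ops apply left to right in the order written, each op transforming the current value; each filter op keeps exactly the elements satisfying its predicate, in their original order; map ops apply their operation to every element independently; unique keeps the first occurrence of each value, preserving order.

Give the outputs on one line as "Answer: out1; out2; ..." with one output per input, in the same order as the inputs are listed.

[19, 13]; [43, 11]; [47, 3]; [41, 33, 17, 15, 9]; [43, 27, 9]; [37, 29, 3]

Execution, op by op:
  [38, -47, 26, -42, -1, -17, 13, -19, -21, 19] -> [38, 26, 19, 13, -1, -17, -19, -21, -42, -47] -> [38, 26, 19, 13, -1, -17, -19, -21, -42, -47] -> [38, 26, 19, 13] -> [19, 13]
  [36, -27, 11, 10, -50, 43] -> [43, 36, 11, 10, -27, -50] -> [43, 36, 11, 10, -27, -50] -> [43, 36, 11, 10] -> [43, 11]
  [-21, 2, -47, 8, 3, -50, -34, -46, 47, -45] -> [47, 8, 3, 2, -21, -34, -45, -46, -47, -50] -> [47, 8, 3, 2, -21, -34, -45, -46, -47, -50] -> [47, 8, 3, 2] -> [47, 3]
  [15, 41, 17, 15, 33, -11, -40, 9, 22] -> [41, 33, 22, 17, 15, 15, 9, -11, -40] -> [41, 33, 22, 17, 15, 9, -11, -40] -> [41, 33, 22, 17, 15, 9] -> [41, 33, 17, 15, 9]
  [43, 48, 27, 6, -9, 9] -> [48, 43, 27, 9, 6, -9] -> [48, 43, 27, 9, 6, -9] -> [48, 43, 27, 9, 6] -> [43, 27, 9]
  [-13, 28, 29, 37, 28, 3, 34, -32, 44] -> [44, 37, 34, 29, 28, 28, 3, -13, -32] -> [44, 37, 34, 29, 28, 3, -13, -32] -> [44, 37, 34, 29, 28, 3] -> [37, 29, 3]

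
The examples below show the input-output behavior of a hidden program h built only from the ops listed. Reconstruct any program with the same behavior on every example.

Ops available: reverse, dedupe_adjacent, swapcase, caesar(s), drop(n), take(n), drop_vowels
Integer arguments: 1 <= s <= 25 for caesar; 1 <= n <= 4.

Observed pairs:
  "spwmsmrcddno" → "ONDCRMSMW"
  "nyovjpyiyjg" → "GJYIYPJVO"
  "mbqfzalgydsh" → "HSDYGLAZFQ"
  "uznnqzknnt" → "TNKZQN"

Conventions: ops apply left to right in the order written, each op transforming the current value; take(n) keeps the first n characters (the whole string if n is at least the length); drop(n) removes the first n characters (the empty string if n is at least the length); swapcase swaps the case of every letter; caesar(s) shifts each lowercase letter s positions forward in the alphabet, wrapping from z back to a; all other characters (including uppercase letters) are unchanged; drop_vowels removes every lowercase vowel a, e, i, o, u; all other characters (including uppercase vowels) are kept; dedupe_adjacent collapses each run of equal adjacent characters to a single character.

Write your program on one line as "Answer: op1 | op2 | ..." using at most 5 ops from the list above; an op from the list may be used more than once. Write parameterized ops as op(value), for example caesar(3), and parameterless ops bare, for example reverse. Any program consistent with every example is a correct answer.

dedupe_adjacent | drop(2) | reverse | swapcase

Check, running the answer program on each example:
  "spwmsmrcddno" -> "spwmsmrcdno" -> "wmsmrcdno" -> "ondcrmsmw" -> "ONDCRMSMW"
  "nyovjpyiyjg" -> "nyovjpyiyjg" -> "ovjpyiyjg" -> "gjyiypjvo" -> "GJYIYPJVO"
  "mbqfzalgydsh" -> "mbqfzalgydsh" -> "qfzalgydsh" -> "hsdyglazfq" -> "HSDYGLAZFQ"
  "uznnqzknnt" -> "uznqzknt" -> "nqzknt" -> "tnkzqn" -> "TNKZQN"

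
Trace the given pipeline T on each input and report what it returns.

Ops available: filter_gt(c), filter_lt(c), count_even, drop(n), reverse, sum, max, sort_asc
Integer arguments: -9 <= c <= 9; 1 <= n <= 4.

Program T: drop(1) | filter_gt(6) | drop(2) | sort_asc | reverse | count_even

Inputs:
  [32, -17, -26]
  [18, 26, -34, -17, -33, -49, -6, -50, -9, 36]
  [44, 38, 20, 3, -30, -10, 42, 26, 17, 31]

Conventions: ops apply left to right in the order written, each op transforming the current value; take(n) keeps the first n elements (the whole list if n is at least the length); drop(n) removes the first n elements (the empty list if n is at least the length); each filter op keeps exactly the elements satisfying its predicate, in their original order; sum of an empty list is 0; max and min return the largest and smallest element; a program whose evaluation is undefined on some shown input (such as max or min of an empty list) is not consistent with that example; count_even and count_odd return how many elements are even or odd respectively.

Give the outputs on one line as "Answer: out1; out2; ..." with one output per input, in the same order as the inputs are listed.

0; 0; 2

Execution, op by op:
  [32, -17, -26] -> [-17, -26] -> [] -> [] -> [] -> [] -> 0
  [18, 26, -34, -17, -33, -49, -6, -50, -9, 36] -> [26, -34, -17, -33, -49, -6, -50, -9, 36] -> [26, 36] -> [] -> [] -> [] -> 0
  [44, 38, 20, 3, -30, -10, 42, 26, 17, 31] -> [38, 20, 3, -30, -10, 42, 26, 17, 31] -> [38, 20, 42, 26, 17, 31] -> [42, 26, 17, 31] -> [17, 26, 31, 42] -> [42, 31, 26, 17] -> 2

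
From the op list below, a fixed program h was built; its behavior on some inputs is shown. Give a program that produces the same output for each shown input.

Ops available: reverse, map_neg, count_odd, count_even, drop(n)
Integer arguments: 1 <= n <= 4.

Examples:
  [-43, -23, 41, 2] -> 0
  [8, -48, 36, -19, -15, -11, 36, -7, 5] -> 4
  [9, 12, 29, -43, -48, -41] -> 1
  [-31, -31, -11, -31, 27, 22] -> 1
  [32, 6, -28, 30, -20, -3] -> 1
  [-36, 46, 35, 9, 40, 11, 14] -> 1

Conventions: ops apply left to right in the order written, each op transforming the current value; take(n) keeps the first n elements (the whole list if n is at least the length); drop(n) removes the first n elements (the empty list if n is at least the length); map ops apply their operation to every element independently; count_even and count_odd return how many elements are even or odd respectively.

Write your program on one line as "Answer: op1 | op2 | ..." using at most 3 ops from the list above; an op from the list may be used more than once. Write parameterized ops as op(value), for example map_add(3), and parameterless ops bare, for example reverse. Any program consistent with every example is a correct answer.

drop(4) | count_odd

Check, running the answer program on each example:
  [-43, -23, 41, 2] -> [] -> 0
  [8, -48, 36, -19, -15, -11, 36, -7, 5] -> [-15, -11, 36, -7, 5] -> 4
  [9, 12, 29, -43, -48, -41] -> [-48, -41] -> 1
  [-31, -31, -11, -31, 27, 22] -> [27, 22] -> 1
  [32, 6, -28, 30, -20, -3] -> [-20, -3] -> 1
  [-36, 46, 35, 9, 40, 11, 14] -> [40, 11, 14] -> 1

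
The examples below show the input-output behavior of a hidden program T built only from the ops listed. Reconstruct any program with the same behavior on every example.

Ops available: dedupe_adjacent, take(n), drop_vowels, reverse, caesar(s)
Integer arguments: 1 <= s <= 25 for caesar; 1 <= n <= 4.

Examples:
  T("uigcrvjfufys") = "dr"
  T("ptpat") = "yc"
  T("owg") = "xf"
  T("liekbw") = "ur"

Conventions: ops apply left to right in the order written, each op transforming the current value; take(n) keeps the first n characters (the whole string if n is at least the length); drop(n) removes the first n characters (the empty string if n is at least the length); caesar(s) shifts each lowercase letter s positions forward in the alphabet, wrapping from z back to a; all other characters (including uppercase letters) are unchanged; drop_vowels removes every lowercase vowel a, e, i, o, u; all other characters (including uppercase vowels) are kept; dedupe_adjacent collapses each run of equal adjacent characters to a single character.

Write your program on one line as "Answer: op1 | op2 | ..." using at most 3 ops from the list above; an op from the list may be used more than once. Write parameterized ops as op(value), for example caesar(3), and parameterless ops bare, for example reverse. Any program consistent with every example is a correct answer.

take(2) | caesar(9)

Check, running the answer program on each example:
  "uigcrvjfufys" -> "ui" -> "dr"
  "ptpat" -> "pt" -> "yc"
  "owg" -> "ow" -> "xf"
  "liekbw" -> "li" -> "ur"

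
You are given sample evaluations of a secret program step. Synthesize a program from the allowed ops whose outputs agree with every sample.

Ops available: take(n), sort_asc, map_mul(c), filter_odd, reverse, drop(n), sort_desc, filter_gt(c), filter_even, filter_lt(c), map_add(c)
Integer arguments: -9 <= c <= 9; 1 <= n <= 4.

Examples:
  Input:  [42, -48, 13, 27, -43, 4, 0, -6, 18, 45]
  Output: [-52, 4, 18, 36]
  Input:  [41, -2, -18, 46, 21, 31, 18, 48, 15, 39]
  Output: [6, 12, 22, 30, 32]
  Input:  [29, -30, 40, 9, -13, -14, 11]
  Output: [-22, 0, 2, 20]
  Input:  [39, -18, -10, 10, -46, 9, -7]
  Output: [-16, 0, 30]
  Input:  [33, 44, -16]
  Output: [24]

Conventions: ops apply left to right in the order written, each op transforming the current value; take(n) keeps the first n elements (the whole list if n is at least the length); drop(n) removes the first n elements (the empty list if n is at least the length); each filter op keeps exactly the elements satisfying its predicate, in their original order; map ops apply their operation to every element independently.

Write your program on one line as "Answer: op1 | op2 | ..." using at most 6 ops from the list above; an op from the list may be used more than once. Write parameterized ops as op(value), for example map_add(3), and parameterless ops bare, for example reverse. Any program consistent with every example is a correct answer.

sort_asc | map_add(-9) | reverse | filter_even | sort_asc

Check, running the answer program on each example:
  [42, -48, 13, 27, -43, 4, 0, -6, 18, 45] -> [-48, -43, -6, 0, 4, 13, 18, 27, 42, 45] -> [-57, -52, -15, -9, -5, 4, 9, 18, 33, 36] -> [36, 33, 18, 9, 4, -5, -9, -15, -52, -57] -> [36, 18, 4, -52] -> [-52, 4, 18, 36]
  [41, -2, -18, 46, 21, 31, 18, 48, 15, 39] -> [-18, -2, 15, 18, 21, 31, 39, 41, 46, 48] -> [-27, -11, 6, 9, 12, 22, 30, 32, 37, 39] -> [39, 37, 32, 30, 22, 12, 9, 6, -11, -27] -> [32, 30, 22, 12, 6] -> [6, 12, 22, 30, 32]
  [29, -30, 40, 9, -13, -14, 11] -> [-30, -14, -13, 9, 11, 29, 40] -> [-39, -23, -22, 0, 2, 20, 31] -> [31, 20, 2, 0, -22, -23, -39] -> [20, 2, 0, -22] -> [-22, 0, 2, 20]
  [39, -18, -10, 10, -46, 9, -7] -> [-46, -18, -10, -7, 9, 10, 39] -> [-55, -27, -19, -16, 0, 1, 30] -> [30, 1, 0, -16, -19, -27, -55] -> [30, 0, -16] -> [-16, 0, 30]
  [33, 44, -16] -> [-16, 33, 44] -> [-25, 24, 35] -> [35, 24, -25] -> [24] -> [24]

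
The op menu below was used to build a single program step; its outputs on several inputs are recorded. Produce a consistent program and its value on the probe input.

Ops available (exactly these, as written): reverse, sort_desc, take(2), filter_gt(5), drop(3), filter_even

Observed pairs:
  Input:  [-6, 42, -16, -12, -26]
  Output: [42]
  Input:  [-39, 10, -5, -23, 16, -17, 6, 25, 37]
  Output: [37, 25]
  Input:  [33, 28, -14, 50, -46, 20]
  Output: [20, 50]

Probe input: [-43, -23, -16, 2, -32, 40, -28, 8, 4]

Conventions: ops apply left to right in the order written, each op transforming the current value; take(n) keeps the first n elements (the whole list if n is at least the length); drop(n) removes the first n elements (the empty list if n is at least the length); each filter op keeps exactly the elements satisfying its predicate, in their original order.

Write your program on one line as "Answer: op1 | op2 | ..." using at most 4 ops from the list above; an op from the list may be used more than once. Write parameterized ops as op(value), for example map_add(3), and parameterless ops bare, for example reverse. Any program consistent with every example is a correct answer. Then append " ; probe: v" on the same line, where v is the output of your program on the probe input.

filter_gt(5) | reverse | take(2) ; probe: [8, 40]

Check, running the answer program on each example:
  [-6, 42, -16, -12, -26] -> [42] -> [42] -> [42]
  [-39, 10, -5, -23, 16, -17, 6, 25, 37] -> [10, 16, 6, 25, 37] -> [37, 25, 6, 16, 10] -> [37, 25]
  [33, 28, -14, 50, -46, 20] -> [33, 28, 50, 20] -> [20, 50, 28, 33] -> [20, 50]
  probe: [-43, -23, -16, 2, -32, 40, -28, 8, 4] -> [40, 8] -> [8, 40] -> [8, 40]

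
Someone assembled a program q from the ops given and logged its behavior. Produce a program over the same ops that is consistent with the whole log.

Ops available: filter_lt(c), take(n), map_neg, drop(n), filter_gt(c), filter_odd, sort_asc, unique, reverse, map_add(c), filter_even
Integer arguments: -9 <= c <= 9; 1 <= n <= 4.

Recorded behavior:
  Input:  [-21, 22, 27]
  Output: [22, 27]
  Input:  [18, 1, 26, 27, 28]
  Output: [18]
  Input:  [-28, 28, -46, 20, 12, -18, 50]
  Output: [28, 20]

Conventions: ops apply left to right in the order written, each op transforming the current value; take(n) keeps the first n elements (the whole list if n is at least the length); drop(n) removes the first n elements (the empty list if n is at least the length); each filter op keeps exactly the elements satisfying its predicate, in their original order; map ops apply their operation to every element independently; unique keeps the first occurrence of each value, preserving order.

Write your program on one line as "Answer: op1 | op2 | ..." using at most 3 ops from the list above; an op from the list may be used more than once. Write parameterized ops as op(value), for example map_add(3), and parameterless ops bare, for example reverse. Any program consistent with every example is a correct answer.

filter_gt(-9) | take(2) | filter_gt(2)

Check, running the answer program on each example:
  [-21, 22, 27] -> [22, 27] -> [22, 27] -> [22, 27]
  [18, 1, 26, 27, 28] -> [18, 1, 26, 27, 28] -> [18, 1] -> [18]
  [-28, 28, -46, 20, 12, -18, 50] -> [28, 20, 12, 50] -> [28, 20] -> [28, 20]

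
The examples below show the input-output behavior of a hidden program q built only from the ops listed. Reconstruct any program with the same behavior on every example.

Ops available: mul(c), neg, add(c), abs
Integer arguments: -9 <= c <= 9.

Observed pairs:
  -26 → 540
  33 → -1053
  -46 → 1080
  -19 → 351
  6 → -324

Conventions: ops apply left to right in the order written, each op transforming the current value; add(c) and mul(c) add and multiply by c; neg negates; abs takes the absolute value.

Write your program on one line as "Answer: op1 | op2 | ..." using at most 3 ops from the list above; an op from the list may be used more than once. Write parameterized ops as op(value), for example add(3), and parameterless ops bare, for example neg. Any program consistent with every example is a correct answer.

add(6) | mul(-3) | mul(9)

Check, running the answer program on each example:
  -26 -> -20 -> 60 -> 540
  33 -> 39 -> -117 -> -1053
  -46 -> -40 -> 120 -> 1080
  -19 -> -13 -> 39 -> 351
  6 -> 12 -> -36 -> -324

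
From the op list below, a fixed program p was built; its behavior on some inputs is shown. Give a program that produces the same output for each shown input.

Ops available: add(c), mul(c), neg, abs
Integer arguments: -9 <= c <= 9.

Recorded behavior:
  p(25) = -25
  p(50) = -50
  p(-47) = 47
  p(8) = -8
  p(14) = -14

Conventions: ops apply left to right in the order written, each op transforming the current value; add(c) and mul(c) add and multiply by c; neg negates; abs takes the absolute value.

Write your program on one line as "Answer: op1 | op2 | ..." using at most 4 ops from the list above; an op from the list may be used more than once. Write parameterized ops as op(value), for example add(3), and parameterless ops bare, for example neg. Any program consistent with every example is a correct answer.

add(-2) | neg | add(-2)

Check, running the answer program on each example:
  25 -> 23 -> -23 -> -25
  50 -> 48 -> -48 -> -50
  -47 -> -49 -> 49 -> 47
  8 -> 6 -> -6 -> -8
  14 -> 12 -> -12 -> -14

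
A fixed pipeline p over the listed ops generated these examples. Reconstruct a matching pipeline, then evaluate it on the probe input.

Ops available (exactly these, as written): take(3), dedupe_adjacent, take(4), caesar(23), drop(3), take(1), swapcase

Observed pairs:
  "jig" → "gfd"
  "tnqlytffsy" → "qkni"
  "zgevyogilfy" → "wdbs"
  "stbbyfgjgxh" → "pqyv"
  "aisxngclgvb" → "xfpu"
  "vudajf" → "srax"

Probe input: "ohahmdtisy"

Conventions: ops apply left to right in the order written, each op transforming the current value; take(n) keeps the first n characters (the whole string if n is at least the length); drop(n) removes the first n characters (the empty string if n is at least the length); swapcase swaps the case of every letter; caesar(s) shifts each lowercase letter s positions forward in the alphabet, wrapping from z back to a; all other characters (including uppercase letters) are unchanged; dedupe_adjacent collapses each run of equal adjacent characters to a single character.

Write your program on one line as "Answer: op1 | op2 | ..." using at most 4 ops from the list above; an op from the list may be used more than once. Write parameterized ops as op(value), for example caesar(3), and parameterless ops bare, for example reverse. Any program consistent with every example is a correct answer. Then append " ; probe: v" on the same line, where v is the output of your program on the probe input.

dedupe_adjacent | caesar(23) | take(4) ; probe: "lexe"

Check, running the answer program on each example:
  "jig" -> "jig" -> "gfd" -> "gfd"
  "tnqlytffsy" -> "tnqlytfsy" -> "qknivqcpv" -> "qkni"
  "zgevyogilfy" -> "zgevyogilfy" -> "wdbsvldficv" -> "wdbs"
  "stbbyfgjgxh" -> "stbyfgjgxh" -> "pqyvcdgdue" -> "pqyv"
  "aisxngclgvb" -> "aisxngclgvb" -> "xfpukdzidsy" -> "xfpu"
  "vudajf" -> "vudajf" -> "sraxgc" -> "srax"
  probe: "ohahmdtisy" -> "ohahmdtisy" -> "lexejaqfpv" -> "lexe"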